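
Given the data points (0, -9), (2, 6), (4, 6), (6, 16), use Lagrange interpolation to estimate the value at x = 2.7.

Lagrange interpolation formula:
P(x) = Σ yᵢ × Lᵢ(x)
where Lᵢ(x) = Π_{j≠i} (x - xⱼ)/(xᵢ - xⱼ)

L_0(2.7) = (2.7 - 2)/(0 - 2) × (2.7 - 4)/(0 - 4) × (2.7 - 6)/(0 - 6) = -0.062563
L_1(2.7) = (2.7 - 0)/(2 - 0) × (2.7 - 4)/(2 - 4) × (2.7 - 6)/(2 - 6) = 0.723937
L_2(2.7) = (2.7 - 0)/(4 - 0) × (2.7 - 2)/(4 - 2) × (2.7 - 6)/(4 - 6) = 0.389813
L_3(2.7) = (2.7 - 0)/(6 - 0) × (2.7 - 2)/(6 - 2) × (2.7 - 4)/(6 - 4) = -0.051188

P(2.7) = (-9)×L_0(2.7) + 6×L_1(2.7) + 6×L_2(2.7) + 16×L_3(2.7)
P(2.7) = 6.426563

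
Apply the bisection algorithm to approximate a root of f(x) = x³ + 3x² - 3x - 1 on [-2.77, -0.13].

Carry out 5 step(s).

f(x) = x³ + 3x² - 3x - 1
Initial interval: [-2.77, -0.13]

Iteration 1:
  c_1 = (-2.770000 + (-0.130000))/2 = -1.450000
  f(c_1) = f(-1.450000) = 6.608875
  f(a) × f(c) ≥ 0, new interval: [-1.450000, -0.130000]
Iteration 2:
  c_2 = (-1.450000 + (-0.130000))/2 = -0.790000
  f(c_2) = f(-0.790000) = 2.749261
  f(a) × f(c) ≥ 0, new interval: [-0.790000, -0.130000]
Iteration 3:
  c_3 = (-0.790000 + (-0.130000))/2 = -0.460000
  f(c_3) = f(-0.460000) = 0.917464
  f(a) × f(c) ≥ 0, new interval: [-0.460000, -0.130000]
Iteration 4:
  c_4 = (-0.460000 + (-0.130000))/2 = -0.295000
  f(c_4) = f(-0.295000) = 0.120403
  f(a) × f(c) ≥ 0, new interval: [-0.295000, -0.130000]
Iteration 5:
  c_5 = (-0.295000 + (-0.130000))/2 = -0.212500
  f(c_5) = f(-0.212500) = -0.236627
  f(a) × f(c) < 0, new interval: [-0.295000, -0.212500]

After 5 iteration(s), the approximation is c_5 = -0.212500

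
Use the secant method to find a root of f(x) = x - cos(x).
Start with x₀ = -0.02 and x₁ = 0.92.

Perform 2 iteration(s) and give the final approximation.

f(x) = x - cos(x)
x₀ = -0.02, x₁ = 0.92

Secant formula: x_{n+1} = x_n - f(x_n)(x_n - x_{n-1})/(f(x_n) - f(x_{n-1}))

Iteration 1:
  f(-0.020000) = -1.019800
  f(0.920000) = 0.314180
  x_2 = 0.920000 - 0.314180×(0.920000 - (-0.020000))/(0.314180 - (-1.019800))
       = 0.698611
Iteration 2:
  f(0.920000) = 0.314180
  f(0.698611) = -0.067126
  x_3 = 0.698611 - (-0.067126)×(0.698611 - 0.920000)/(-0.067126 - 0.314180)
       = 0.737584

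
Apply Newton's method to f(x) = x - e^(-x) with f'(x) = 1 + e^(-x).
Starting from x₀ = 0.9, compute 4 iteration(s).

f(x) = x - e^(-x)
f'(x) = 1 + e^(-x)
x₀ = 0.9

Newton-Raphson formula: x_{n+1} = x_n - f(x_n)/f'(x_n)

Iteration 1:
  f(0.900000) = 0.493430
  f'(0.900000) = 1.406570
  x_1 = 0.900000 - 0.493430/1.406570 = 0.549196
Iteration 2:
  f(0.549196) = -0.028218
  f'(0.549196) = 1.577414
  x_2 = 0.549196 - (-0.028218)/1.577414 = 0.567085
Iteration 3:
  f(0.567085) = -0.000092
  f'(0.567085) = 1.567177
  x_3 = 0.567085 - (-0.000092)/1.567177 = 0.567143
Iteration 4:
  f(0.567143) = 0.000000
  f'(0.567143) = 1.567143
  x_4 = 0.567143 - 0.000000/1.567143 = 0.567143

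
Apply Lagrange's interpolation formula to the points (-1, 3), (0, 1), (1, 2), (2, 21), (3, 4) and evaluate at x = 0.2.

Lagrange interpolation formula:
P(x) = Σ yᵢ × Lᵢ(x)
where Lᵢ(x) = Π_{j≠i} (x - xⱼ)/(xᵢ - xⱼ)

L_0(0.2) = (0.2 - 0)/(-1 - 0) × (0.2 - 1)/(-1 - 1) × (0.2 - 2)/(-1 - 2) × (0.2 - 3)/(-1 - 3) = -0.033600
L_1(0.2) = (0.2 - (-1))/(0 - (-1)) × (0.2 - 1)/(0 - 1) × (0.2 - 2)/(0 - 2) × (0.2 - 3)/(0 - 3) = 0.806400
L_2(0.2) = (0.2 - (-1))/(1 - (-1)) × (0.2 - 0)/(1 - 0) × (0.2 - 2)/(1 - 2) × (0.2 - 3)/(1 - 3) = 0.302400
L_3(0.2) = (0.2 - (-1))/(2 - (-1)) × (0.2 - 0)/(2 - 0) × (0.2 - 1)/(2 - 1) × (0.2 - 3)/(2 - 3) = -0.089600
L_4(0.2) = (0.2 - (-1))/(3 - (-1)) × (0.2 - 0)/(3 - 0) × (0.2 - 1)/(3 - 1) × (0.2 - 2)/(3 - 2) = 0.014400

P(0.2) = 3×L_0(0.2) + 1×L_1(0.2) + 2×L_2(0.2) + 21×L_3(0.2) + 4×L_4(0.2)
P(0.2) = -0.513600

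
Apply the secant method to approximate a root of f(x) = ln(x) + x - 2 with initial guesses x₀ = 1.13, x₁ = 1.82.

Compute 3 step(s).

f(x) = ln(x) + x - 2
x₀ = 1.13, x₁ = 1.82

Secant formula: x_{n+1} = x_n - f(x_n)(x_n - x_{n-1})/(f(x_n) - f(x_{n-1}))

Iteration 1:
  f(1.130000) = -0.747782
  f(1.820000) = 0.418837
  x_2 = 1.820000 - 0.418837×(1.820000 - 1.130000)/(0.418837 - (-0.747782))
       = 1.572278
Iteration 2:
  f(1.820000) = 0.418837
  f(1.572278) = 0.024803
  x_3 = 1.572278 - 0.024803×(1.572278 - 1.820000)/(0.024803 - 0.418837)
       = 1.556684
Iteration 3:
  f(1.572278) = 0.024803
  f(1.556684) = -0.000757
  x_4 = 1.556684 - (-0.000757)×(1.556684 - 1.572278)/(-0.000757 - 0.024803)
       = 1.557146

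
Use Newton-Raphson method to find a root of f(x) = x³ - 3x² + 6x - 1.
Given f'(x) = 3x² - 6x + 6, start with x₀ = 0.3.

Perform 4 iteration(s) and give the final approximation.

f(x) = x³ - 3x² + 6x - 1
f'(x) = 3x² - 6x + 6
x₀ = 0.3

Newton-Raphson formula: x_{n+1} = x_n - f(x_n)/f'(x_n)

Iteration 1:
  f(0.300000) = 0.557000
  f'(0.300000) = 4.470000
  x_1 = 0.300000 - 0.557000/4.470000 = 0.175391
Iteration 2:
  f(0.175391) = -0.034542
  f'(0.175391) = 5.039938
  x_2 = 0.175391 - (-0.034542)/5.039938 = 0.182245
Iteration 3:
  f(0.182245) = -0.000116
  f'(0.182245) = 5.006169
  x_3 = 0.182245 - (-0.000116)/5.006169 = 0.182268
Iteration 4:
  f(0.182268) = 0.000000
  f'(0.182268) = 5.006055
  x_4 = 0.182268 - 0.000000/5.006055 = 0.182268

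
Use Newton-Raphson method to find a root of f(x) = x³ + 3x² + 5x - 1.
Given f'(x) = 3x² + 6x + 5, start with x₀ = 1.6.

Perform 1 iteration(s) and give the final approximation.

f(x) = x³ + 3x² + 5x - 1
f'(x) = 3x² + 6x + 5
x₀ = 1.6

Newton-Raphson formula: x_{n+1} = x_n - f(x_n)/f'(x_n)

Iteration 1:
  f(1.600000) = 18.776000
  f'(1.600000) = 22.280000
  x_1 = 1.600000 - 18.776000/22.280000 = 0.757271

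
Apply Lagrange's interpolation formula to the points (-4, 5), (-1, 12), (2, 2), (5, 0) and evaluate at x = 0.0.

Lagrange interpolation formula:
P(x) = Σ yᵢ × Lᵢ(x)
where Lᵢ(x) = Π_{j≠i} (x - xⱼ)/(xᵢ - xⱼ)

L_0(0.0) = (0.0 - (-1))/(-4 - (-1)) × (0.0 - 2)/(-4 - 2) × (0.0 - 5)/(-4 - 5) = -0.061728
L_1(0.0) = (0.0 - (-4))/(-1 - (-4)) × (0.0 - 2)/(-1 - 2) × (0.0 - 5)/(-1 - 5) = 0.740741
L_2(0.0) = (0.0 - (-4))/(2 - (-4)) × (0.0 - (-1))/(2 - (-1)) × (0.0 - 5)/(2 - 5) = 0.370370
L_3(0.0) = (0.0 - (-4))/(5 - (-4)) × (0.0 - (-1))/(5 - (-1)) × (0.0 - 2)/(5 - 2) = -0.049383

P(0.0) = 5×L_0(0.0) + 12×L_1(0.0) + 2×L_2(0.0) + 0×L_3(0.0)
P(0.0) = 9.320988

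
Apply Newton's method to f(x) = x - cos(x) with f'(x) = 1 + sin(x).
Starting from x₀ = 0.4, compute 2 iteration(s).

f(x) = x - cos(x)
f'(x) = 1 + sin(x)
x₀ = 0.4

Newton-Raphson formula: x_{n+1} = x_n - f(x_n)/f'(x_n)

Iteration 1:
  f(0.400000) = -0.521061
  f'(0.400000) = 1.389418
  x_1 = 0.400000 - (-0.521061)/1.389418 = 0.775021
Iteration 2:
  f(0.775021) = 0.060615
  f'(0.775021) = 1.699731
  x_2 = 0.775021 - 0.060615/1.699731 = 0.739360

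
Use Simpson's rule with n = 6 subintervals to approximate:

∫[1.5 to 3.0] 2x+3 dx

f(x) = 2x+3
a = 1.5, b = 3.0, n = 6
h = (b - a)/n = 0.250000

Simpson's rule: (h/3)[f(x₀) + 4f(x₁) + 2f(x₂) + ... + f(xₙ)]

x_0 = 1.5000, f(x_0) = 6.000000, coefficient = 1
x_1 = 1.7500, f(x_1) = 6.500000, coefficient = 4
x_2 = 2.0000, f(x_2) = 7.000000, coefficient = 2
x_3 = 2.2500, f(x_3) = 7.500000, coefficient = 4
x_4 = 2.5000, f(x_4) = 8.000000, coefficient = 2
x_5 = 2.7500, f(x_5) = 8.500000, coefficient = 4
x_6 = 3.0000, f(x_6) = 9.000000, coefficient = 1

I ≈ (0.250000/3) × 135.000000 = 11.250000
Exact value: 11.250000
Error: 0.000000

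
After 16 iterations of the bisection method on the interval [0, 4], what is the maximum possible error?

Bisection error bound: |error| ≤ (b-a)/2^n
|error| ≤ (4 - 0)/2^16 = 4/2^16
|error| ≤ 0.0000610352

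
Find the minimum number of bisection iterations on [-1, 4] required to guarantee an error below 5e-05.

We need (b-a)/2^n ≤ 5e-05
(4 - (-1))/2^n ≤ 5e-05
5/2^n ≤ 5e-05
2^n ≥ 100000
n ≥ log₂(100000) = 16.61
n ≥ 17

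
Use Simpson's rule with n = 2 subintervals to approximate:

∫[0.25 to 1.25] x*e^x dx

f(x) = x*e^x
a = 0.25, b = 1.25, n = 2
h = (b - a)/n = 0.500000

Simpson's rule: (h/3)[f(x₀) + 4f(x₁) + 2f(x₂) + ... + f(xₙ)]

x_0 = 0.2500, f(x_0) = 0.321006, coefficient = 1
x_1 = 0.7500, f(x_1) = 1.587750, coefficient = 4
x_2 = 1.2500, f(x_2) = 4.362929, coefficient = 1

I ≈ (0.500000/3) × 11.034935 = 1.839156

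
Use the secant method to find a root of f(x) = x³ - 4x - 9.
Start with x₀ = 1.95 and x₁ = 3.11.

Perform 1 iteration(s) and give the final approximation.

f(x) = x³ - 4x - 9
x₀ = 1.95, x₁ = 3.11

Secant formula: x_{n+1} = x_n - f(x_n)(x_n - x_{n-1})/(f(x_n) - f(x_{n-1}))

Iteration 1:
  f(1.950000) = -9.385125
  f(3.110000) = 8.640231
  x_2 = 3.110000 - 8.640231×(3.110000 - 1.950000)/(8.640231 - (-9.385125))
       = 2.553968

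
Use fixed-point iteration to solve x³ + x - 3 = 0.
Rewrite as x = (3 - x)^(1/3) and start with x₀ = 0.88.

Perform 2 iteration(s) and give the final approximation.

Equation: x³ + x - 3 = 0
Fixed-point form: x = (3 - x)^(1/3)
x₀ = 0.88

x_1 = g(0.880000) = 1.284632
x_2 = g(1.284632) = 1.197069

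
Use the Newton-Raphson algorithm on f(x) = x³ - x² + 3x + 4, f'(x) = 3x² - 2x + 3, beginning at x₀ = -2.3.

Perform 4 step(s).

f(x) = x³ - x² + 3x + 4
f'(x) = 3x² - 2x + 3
x₀ = -2.3

Newton-Raphson formula: x_{n+1} = x_n - f(x_n)/f'(x_n)

Iteration 1:
  f(-2.300000) = -20.357000
  f'(-2.300000) = 23.470000
  x_1 = -2.300000 - (-20.357000)/23.470000 = -1.432637
Iteration 2:
  f(-1.432637) = -5.290779
  f'(-1.432637) = 12.022625
  x_2 = -1.432637 - (-5.290779)/12.022625 = -0.992569
Iteration 3:
  f(-0.992569) = -0.940772
  f'(-0.992569) = 7.940717
  x_3 = -0.992569 - (-0.940772)/7.940717 = -0.874094
Iteration 4:
  f(-0.874094) = -0.054169
  f'(-0.874094) = 7.040313
  x_4 = -0.874094 - (-0.054169)/7.040313 = -0.866400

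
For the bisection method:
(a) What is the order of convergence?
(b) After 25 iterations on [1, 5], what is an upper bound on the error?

(a) Bisection has linear (order 1) convergence; the error is halved each step.

(b) Error bound = (b-a)/2^n = (5 - 1)/2^{25}
    = 4/2^{25}

(a) 1 (linear); (b) error ≤ 1.19e-07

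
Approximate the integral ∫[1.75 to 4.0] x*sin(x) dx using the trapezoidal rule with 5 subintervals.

f(x) = x*sin(x)
a = 1.75, b = 4.0, n = 5
h = (b - a)/n = 0.450000

Trapezoidal rule: (h/2)[f(x₀) + 2f(x₁) + 2f(x₂) + ... + f(xₙ)]

x_0 = 1.7500, f(x_0) = 1.721975, coefficient = 1
x_1 = 2.2000, f(x_1) = 1.778692, coefficient = 2
x_2 = 2.6500, f(x_2) = 1.250881, coefficient = 2
x_3 = 3.1000, f(x_3) = 0.128900, coefficient = 2
x_4 = 3.5500, f(x_4) = -1.409876, coefficient = 2
x_5 = 4.0000, f(x_5) = -3.027210, coefficient = 1

I ≈ (0.450000/2) × 2.191960 = 0.493191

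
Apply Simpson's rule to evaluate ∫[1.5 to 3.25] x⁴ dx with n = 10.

f(x) = x⁴
a = 1.5, b = 3.25, n = 10
h = (b - a)/n = 0.175000

Simpson's rule: (h/3)[f(x₀) + 4f(x₁) + 2f(x₂) + ... + f(xₙ)]

x_0 = 1.5000, f(x_0) = 5.062500, coefficient = 1
x_1 = 1.6750, f(x_1) = 7.871532, coefficient = 4
x_2 = 1.8500, f(x_2) = 11.713506, coefficient = 2
x_3 = 2.0250, f(x_3) = 16.815125, coefficient = 4
x_4 = 2.2000, f(x_4) = 23.425600, coefficient = 2
x_5 = 2.3750, f(x_5) = 31.816650, coefficient = 4
x_6 = 2.5500, f(x_6) = 42.282506, coefficient = 2
x_7 = 2.7250, f(x_7) = 55.139907, coefficient = 4
x_8 = 2.9000, f(x_8) = 70.728100, coefficient = 2
x_9 = 3.0750, f(x_9) = 89.408844, coefficient = 4
x_10 = 3.2500, f(x_10) = 111.566406, coefficient = 1

I ≈ (0.175000/3) × 1217.136564 = 70.999633
Exact value: 70.999414
Error: 0.000219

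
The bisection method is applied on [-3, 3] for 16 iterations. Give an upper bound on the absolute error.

Bisection error bound: |error| ≤ (b-a)/2^n
|error| ≤ (3 - (-3))/2^16 = 6/2^16
|error| ≤ 0.0000915527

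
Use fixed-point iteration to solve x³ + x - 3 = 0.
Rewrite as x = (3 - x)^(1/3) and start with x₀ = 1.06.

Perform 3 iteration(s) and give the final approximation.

Equation: x³ + x - 3 = 0
Fixed-point form: x = (3 - x)^(1/3)
x₀ = 1.06

x_1 = g(1.060000) = 1.247194
x_2 = g(1.247194) = 1.205715
x_3 = g(1.205715) = 1.215152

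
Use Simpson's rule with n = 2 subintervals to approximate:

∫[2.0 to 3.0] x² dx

f(x) = x²
a = 2.0, b = 3.0, n = 2
h = (b - a)/n = 0.500000

Simpson's rule: (h/3)[f(x₀) + 4f(x₁) + 2f(x₂) + ... + f(xₙ)]

x_0 = 2.0000, f(x_0) = 4.000000, coefficient = 1
x_1 = 2.5000, f(x_1) = 6.250000, coefficient = 4
x_2 = 3.0000, f(x_2) = 9.000000, coefficient = 1

I ≈ (0.500000/3) × 38.000000 = 6.333333
Exact value: 6.333333
Error: 0.000000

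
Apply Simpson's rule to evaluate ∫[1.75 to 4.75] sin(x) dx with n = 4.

f(x) = sin(x)
a = 1.75, b = 4.75, n = 4
h = (b - a)/n = 0.750000

Simpson's rule: (h/3)[f(x₀) + 4f(x₁) + 2f(x₂) + ... + f(xₙ)]

x_0 = 1.7500, f(x_0) = 0.983986, coefficient = 1
x_1 = 2.5000, f(x_1) = 0.598472, coefficient = 4
x_2 = 3.2500, f(x_2) = -0.108195, coefficient = 2
x_3 = 4.0000, f(x_3) = -0.756802, coefficient = 4
x_4 = 4.7500, f(x_4) = -0.999293, coefficient = 1

I ≈ (0.750000/3) × -0.865019 = -0.216255
Exact value: -0.215848
Error: 0.000406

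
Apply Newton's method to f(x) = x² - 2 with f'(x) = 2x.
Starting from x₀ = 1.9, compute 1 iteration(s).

f(x) = x² - 2
f'(x) = 2x
x₀ = 1.9

Newton-Raphson formula: x_{n+1} = x_n - f(x_n)/f'(x_n)

Iteration 1:
  f(1.900000) = 1.610000
  f'(1.900000) = 3.800000
  x_1 = 1.900000 - 1.610000/3.800000 = 1.476316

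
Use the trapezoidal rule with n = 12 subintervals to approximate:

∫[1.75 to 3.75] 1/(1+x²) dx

f(x) = 1/(1+x²)
a = 1.75, b = 3.75, n = 12
h = (b - a)/n = 0.166667

Trapezoidal rule: (h/2)[f(x₀) + 2f(x₁) + 2f(x₂) + ... + f(xₙ)]

x_0 = 1.7500, f(x_0) = 0.246154, coefficient = 1
x_1 = 1.9167, f(x_1) = 0.213967, coefficient = 2
x_2 = 2.0833, f(x_2) = 0.187256, coefficient = 2
x_3 = 2.2500, f(x_3) = 0.164948, coefficient = 2
x_4 = 2.4167, f(x_4) = 0.146193, coefficient = 2
x_5 = 2.5833, f(x_5) = 0.130317, coefficient = 2
x_6 = 2.7500, f(x_6) = 0.116788, coefficient = 2
x_7 = 2.9167, f(x_7) = 0.105186, coefficient = 2
x_8 = 3.0833, f(x_8) = 0.095175, coefficient = 2
x_9 = 3.2500, f(x_9) = 0.086486, coefficient = 2
x_10 = 3.4167, f(x_10) = 0.078904, coefficient = 2
x_11 = 3.5833, f(x_11) = 0.072253, coefficient = 2
x_12 = 3.7500, f(x_12) = 0.066390, coefficient = 1

I ≈ (0.166667/2) × 3.107493 = 0.258958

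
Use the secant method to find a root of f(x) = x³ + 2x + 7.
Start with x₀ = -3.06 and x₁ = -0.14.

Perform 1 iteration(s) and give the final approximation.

f(x) = x³ + 2x + 7
x₀ = -3.06, x₁ = -0.14

Secant formula: x_{n+1} = x_n - f(x_n)(x_n - x_{n-1})/(f(x_n) - f(x_{n-1}))

Iteration 1:
  f(-3.060000) = -27.772616
  f(-0.140000) = 6.717256
  x_2 = -0.140000 - 6.717256×(-0.140000 - (-3.060000))/(6.717256 - (-27.772616))
       = -0.708700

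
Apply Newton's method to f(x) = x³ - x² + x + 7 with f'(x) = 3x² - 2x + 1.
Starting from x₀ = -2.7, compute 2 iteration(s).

f(x) = x³ - x² + x + 7
f'(x) = 3x² - 2x + 1
x₀ = -2.7

Newton-Raphson formula: x_{n+1} = x_n - f(x_n)/f'(x_n)

Iteration 1:
  f(-2.700000) = -22.673000
  f'(-2.700000) = 28.270000
  x_1 = -2.700000 - (-22.673000)/28.270000 = -1.897984
Iteration 2:
  f(-1.897984) = -5.337513
  f'(-1.897984) = 15.602994
  x_2 = -1.897984 - (-5.337513)/15.602994 = -1.555901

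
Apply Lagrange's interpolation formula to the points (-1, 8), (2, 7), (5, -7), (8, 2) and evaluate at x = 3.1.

Lagrange interpolation formula:
P(x) = Σ yᵢ × Lᵢ(x)
where Lᵢ(x) = Π_{j≠i} (x - xⱼ)/(xᵢ - xⱼ)

L_0(3.1) = (3.1 - 2)/(-1 - 2) × (3.1 - 5)/(-1 - 5) × (3.1 - 8)/(-1 - 8) = -0.063216
L_1(3.1) = (3.1 - (-1))/(2 - (-1)) × (3.1 - 5)/(2 - 5) × (3.1 - 8)/(2 - 8) = 0.706870
L_2(3.1) = (3.1 - (-1))/(5 - (-1)) × (3.1 - 2)/(5 - 2) × (3.1 - 8)/(5 - 8) = 0.409241
L_3(3.1) = (3.1 - (-1))/(8 - (-1)) × (3.1 - 2)/(8 - 2) × (3.1 - 5)/(8 - 5) = -0.052895

P(3.1) = 8×L_0(3.1) + 7×L_1(3.1) + (-7)×L_2(3.1) + 2×L_3(3.1)
P(3.1) = 1.471889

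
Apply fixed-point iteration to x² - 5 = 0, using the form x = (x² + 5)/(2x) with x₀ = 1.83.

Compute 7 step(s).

Equation: x² - 5 = 0
Fixed-point form: x = (x² + 5)/(2x)
x₀ = 1.83

x_1 = g(1.830000) = 2.281120
x_2 = g(2.281120) = 2.236513
x_3 = g(2.236513) = 2.236068
x_4 = g(2.236068) = 2.236068
x_5 = g(2.236068) = 2.236068
x_6 = g(2.236068) = 2.236068
x_7 = g(2.236068) = 2.236068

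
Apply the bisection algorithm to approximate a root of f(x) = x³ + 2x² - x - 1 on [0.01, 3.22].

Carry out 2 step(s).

f(x) = x³ + 2x² - x - 1
Initial interval: [0.01, 3.22]

Iteration 1:
  c_1 = (0.010000 + 3.220000)/2 = 1.615000
  f(c_1) = f(1.615000) = 6.813733
  f(a) × f(c) < 0, new interval: [0.010000, 1.615000]
Iteration 2:
  c_2 = (0.010000 + 1.615000)/2 = 0.812500
  f(c_2) = f(0.812500) = 0.044189
  f(a) × f(c) < 0, new interval: [0.010000, 0.812500]

After 2 iteration(s), the approximation is c_2 = 0.812500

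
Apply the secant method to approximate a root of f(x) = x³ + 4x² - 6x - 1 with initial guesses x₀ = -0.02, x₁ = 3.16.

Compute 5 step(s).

f(x) = x³ + 4x² - 6x - 1
x₀ = -0.02, x₁ = 3.16

Secant formula: x_{n+1} = x_n - f(x_n)(x_n - x_{n-1})/(f(x_n) - f(x_{n-1}))

Iteration 1:
  f(-0.020000) = -0.878408
  f(3.160000) = 51.536896
  x_2 = 3.160000 - 51.536896×(3.160000 - (-0.020000))/(51.536896 - (-0.878408))
       = 0.033292
Iteration 2:
  f(3.160000) = 51.536896
  f(0.033292) = -1.195284
  x_3 = 0.033292 - (-1.195284)×(0.033292 - 3.160000)/(-1.195284 - 51.536896)
       = 0.104166
Iteration 3:
  f(0.033292) = -1.195284
  f(0.104166) = -1.580462
  x_4 = 0.104166 - (-1.580462)×(0.104166 - 0.033292)/(-1.580462 - (-1.195284))
       = -0.186642
Iteration 4:
  f(0.104166) = -1.580462
  f(-0.186642) = 0.252688
  x_5 = -0.186642 - 0.252688×(-0.186642 - 0.104166)/(0.252688 - (-1.580462))
       = -0.146556
Iteration 5:
  f(-0.186642) = 0.252688
  f(-0.146556) = -0.037900
  x_6 = -0.146556 - (-0.037900)×(-0.146556 - (-0.186642))/(-0.037900 - 0.252688)
       = -0.151784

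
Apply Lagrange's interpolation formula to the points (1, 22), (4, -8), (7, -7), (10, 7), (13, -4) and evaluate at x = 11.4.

Lagrange interpolation formula:
P(x) = Σ yᵢ × Lᵢ(x)
where Lᵢ(x) = Π_{j≠i} (x - xⱼ)/(xᵢ - xⱼ)

L_0(11.4) = (11.4 - 4)/(1 - 4) × (11.4 - 7)/(1 - 7) × (11.4 - 10)/(1 - 10) × (11.4 - 13)/(1 - 13) = -0.037518
L_1(11.4) = (11.4 - 1)/(4 - 1) × (11.4 - 7)/(4 - 7) × (11.4 - 10)/(4 - 10) × (11.4 - 13)/(4 - 13) = 0.210910
L_2(11.4) = (11.4 - 1)/(7 - 1) × (11.4 - 4)/(7 - 4) × (11.4 - 10)/(7 - 10) × (11.4 - 13)/(7 - 13) = -0.532069
L_3(11.4) = (11.4 - 1)/(10 - 1) × (11.4 - 4)/(10 - 4) × (11.4 - 7)/(10 - 7) × (11.4 - 13)/(10 - 13) = 1.114812
L_4(11.4) = (11.4 - 1)/(13 - 1) × (11.4 - 4)/(13 - 4) × (11.4 - 7)/(13 - 7) × (11.4 - 10)/(13 - 10) = 0.243865

P(11.4) = 22×L_0(11.4) + (-8)×L_1(11.4) + (-7)×L_2(11.4) + 7×L_3(11.4) + (-4)×L_4(11.4)
P(11.4) = 8.040033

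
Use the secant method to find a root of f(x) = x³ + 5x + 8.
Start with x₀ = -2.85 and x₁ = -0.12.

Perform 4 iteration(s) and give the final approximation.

f(x) = x³ + 5x + 8
x₀ = -2.85, x₁ = -0.12

Secant formula: x_{n+1} = x_n - f(x_n)(x_n - x_{n-1})/(f(x_n) - f(x_{n-1}))

Iteration 1:
  f(-2.850000) = -29.399125
  f(-0.120000) = 7.398272
  x_2 = -0.120000 - 7.398272×(-0.120000 - (-2.850000))/(7.398272 - (-29.399125))
       = -0.668878
Iteration 2:
  f(-0.120000) = 7.398272
  f(-0.668878) = 4.356355
  x_3 = -0.668878 - 4.356355×(-0.668878 - (-0.120000))/(4.356355 - 7.398272)
       = -1.454931
Iteration 3:
  f(-0.668878) = 4.356355
  f(-1.454931) = -2.354488
  x_4 = -1.454931 - (-2.354488)×(-1.454931 - (-0.668878))/(-2.354488 - 4.356355)
       = -1.179146
Iteration 4:
  f(-1.454931) = -2.354488
  f(-1.179146) = 0.464806
  x_5 = -1.179146 - 0.464806×(-1.179146 - (-1.454931))/(0.464806 - (-2.354488))
       = -1.224613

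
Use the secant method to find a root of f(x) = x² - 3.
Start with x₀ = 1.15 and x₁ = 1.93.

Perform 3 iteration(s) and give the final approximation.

f(x) = x² - 3
x₀ = 1.15, x₁ = 1.93

Secant formula: x_{n+1} = x_n - f(x_n)(x_n - x_{n-1})/(f(x_n) - f(x_{n-1}))

Iteration 1:
  f(1.150000) = -1.677500
  f(1.930000) = 0.724900
  x_2 = 1.930000 - 0.724900×(1.930000 - 1.150000)/(0.724900 - (-1.677500))
       = 1.694643
Iteration 2:
  f(1.930000) = 0.724900
  f(1.694643) = -0.128186
  x_3 = 1.694643 - (-0.128186)×(1.694643 - 1.930000)/(-0.128186 - 0.724900)
       = 1.730008
Iteration 3:
  f(1.694643) = -0.128186
  f(1.730008) = -0.007073
  x_4 = 1.730008 - (-0.007073)×(1.730008 - 1.694643)/(-0.007073 - (-0.128186))
       = 1.732073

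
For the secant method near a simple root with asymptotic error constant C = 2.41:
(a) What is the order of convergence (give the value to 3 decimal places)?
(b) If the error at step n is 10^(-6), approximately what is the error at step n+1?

(a) Secant method has superlinear convergence with order φ = (1+√5)/2 ≈ 1.618.
    This means |e_{n+1}| ≈ C|e_n|^1.618.

(b) With |e_n| = 10^(-6) and C = 2.41:
    |e_{n+1}| ≈ 2.41 × (10^(-6))^1.618 = 2.41 × 10^(-9.71)

(a) ≈ 1.618 (golden ratio); (b) |e_{n+1}| ≈ 4.719e-10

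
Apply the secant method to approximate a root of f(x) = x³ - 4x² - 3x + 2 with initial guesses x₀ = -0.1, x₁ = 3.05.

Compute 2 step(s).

f(x) = x³ - 4x² - 3x + 2
x₀ = -0.1, x₁ = 3.05

Secant formula: x_{n+1} = x_n - f(x_n)(x_n - x_{n-1})/(f(x_n) - f(x_{n-1}))

Iteration 1:
  f(-0.100000) = 2.259000
  f(3.050000) = -15.987375
  x_2 = 3.050000 - (-15.987375)×(3.050000 - (-0.100000))/(-15.987375 - 2.259000)
       = 0.289987
Iteration 2:
  f(3.050000) = -15.987375
  f(0.289987) = 0.818055
  x_3 = 0.289987 - 0.818055×(0.289987 - 3.050000)/(0.818055 - (-15.987375))
       = 0.424339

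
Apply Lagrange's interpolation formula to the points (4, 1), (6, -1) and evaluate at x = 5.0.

Lagrange interpolation formula:
P(x) = Σ yᵢ × Lᵢ(x)
where Lᵢ(x) = Π_{j≠i} (x - xⱼ)/(xᵢ - xⱼ)

L_0(5.0) = (5.0 - 6)/(4 - 6) = 0.500000
L_1(5.0) = (5.0 - 4)/(6 - 4) = 0.500000

P(5.0) = 1×L_0(5.0) + (-1)×L_1(5.0)
P(5.0) = 0.000000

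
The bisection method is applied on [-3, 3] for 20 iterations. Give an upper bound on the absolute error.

Bisection error bound: |error| ≤ (b-a)/2^n
|error| ≤ (3 - (-3))/2^20 = 6/2^20
|error| ≤ 0.0000057220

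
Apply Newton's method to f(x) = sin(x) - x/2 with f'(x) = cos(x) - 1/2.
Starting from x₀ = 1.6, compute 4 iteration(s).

f(x) = sin(x) - x/2
f'(x) = cos(x) - 1/2
x₀ = 1.6

Newton-Raphson formula: x_{n+1} = x_n - f(x_n)/f'(x_n)

Iteration 1:
  f(1.600000) = 0.199574
  f'(1.600000) = -0.529200
  x_1 = 1.600000 - 0.199574/(-0.529200) = 1.977124
Iteration 2:
  f(1.977124) = -0.069983
  f'(1.977124) = -0.895238
  x_2 = 1.977124 - (-0.069983)/(-0.895238) = 1.898951
Iteration 3:
  f(1.898951) = -0.002837
  f'(1.898951) = -0.822297
  x_3 = 1.898951 - (-0.002837)/(-0.822297) = 1.895501
Iteration 4:
  f(1.895501) = -0.000006
  f'(1.895501) = -0.819029
  x_4 = 1.895501 - (-0.000006)/(-0.819029) = 1.895494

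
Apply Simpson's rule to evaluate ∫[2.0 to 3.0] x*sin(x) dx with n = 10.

f(x) = x*sin(x)
a = 2.0, b = 3.0, n = 10
h = (b - a)/n = 0.100000

Simpson's rule: (h/3)[f(x₀) + 4f(x₁) + 2f(x₂) + ... + f(xₙ)]

x_0 = 2.0000, f(x_0) = 1.818595, coefficient = 1
x_1 = 2.1000, f(x_1) = 1.812740, coefficient = 4
x_2 = 2.2000, f(x_2) = 1.778692, coefficient = 2
x_3 = 2.3000, f(x_3) = 1.715122, coefficient = 4
x_4 = 2.4000, f(x_4) = 1.621112, coefficient = 2
x_5 = 2.5000, f(x_5) = 1.496180, coefficient = 4
x_6 = 2.6000, f(x_6) = 1.340304, coefficient = 2
x_7 = 2.7000, f(x_7) = 1.153926, coefficient = 4
x_8 = 2.8000, f(x_8) = 0.937967, coefficient = 2
x_9 = 2.9000, f(x_9) = 0.693823, coefficient = 4
x_10 = 3.0000, f(x_10) = 0.423360, coefficient = 1

I ≈ (0.100000/3) × 41.085266 = 1.369509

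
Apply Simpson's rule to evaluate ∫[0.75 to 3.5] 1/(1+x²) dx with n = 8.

f(x) = 1/(1+x²)
a = 0.75, b = 3.5, n = 8
h = (b - a)/n = 0.343750

Simpson's rule: (h/3)[f(x₀) + 4f(x₁) + 2f(x₂) + ... + f(xₙ)]

x_0 = 0.7500, f(x_0) = 0.640000, coefficient = 1
x_1 = 1.0938, f(x_1) = 0.455313, coefficient = 4
x_2 = 1.4375, f(x_2) = 0.326115, coefficient = 2
x_3 = 1.7812, f(x_3) = 0.239644, coefficient = 4
x_4 = 2.1250, f(x_4) = 0.181303, coefficient = 2
x_5 = 2.4688, f(x_5) = 0.140950, coefficient = 4
x_6 = 2.8125, f(x_6) = 0.112231, coefficient = 2
x_7 = 3.1562, f(x_7) = 0.091225, coefficient = 4
x_8 = 3.5000, f(x_8) = 0.075472, coefficient = 1

I ≈ (0.343750/3) × 5.663300 = 0.648920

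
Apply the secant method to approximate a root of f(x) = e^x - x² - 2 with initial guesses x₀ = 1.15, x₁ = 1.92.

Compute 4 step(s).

f(x) = e^x - x² - 2
x₀ = 1.15, x₁ = 1.92

Secant formula: x_{n+1} = x_n - f(x_n)(x_n - x_{n-1})/(f(x_n) - f(x_{n-1}))

Iteration 1:
  f(1.150000) = -0.164307
  f(1.920000) = 1.134558
  x_2 = 1.920000 - 1.134558×(1.920000 - 1.150000)/(1.134558 - (-0.164307))
       = 1.247405
Iteration 2:
  f(1.920000) = 1.134558
  f(1.247405) = -0.074722
  x_3 = 1.247405 - (-0.074722)×(1.247405 - 1.920000)/(-0.074722 - 1.134558)
       = 1.288965
Iteration 3:
  f(1.247405) = -0.074722
  f(1.288965) = -0.032402
  x_4 = 1.288965 - (-0.032402)×(1.288965 - 1.247405)/(-0.032402 - (-0.074722))
       = 1.320785
Iteration 4:
  f(1.288965) = -0.032402
  f(1.320785) = 0.001889
  x_5 = 1.320785 - 0.001889×(1.320785 - 1.288965)/(0.001889 - (-0.032402))
       = 1.319033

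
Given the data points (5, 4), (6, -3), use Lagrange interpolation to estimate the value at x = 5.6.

Lagrange interpolation formula:
P(x) = Σ yᵢ × Lᵢ(x)
where Lᵢ(x) = Π_{j≠i} (x - xⱼ)/(xᵢ - xⱼ)

L_0(5.6) = (5.6 - 6)/(5 - 6) = 0.400000
L_1(5.6) = (5.6 - 5)/(6 - 5) = 0.600000

P(5.6) = 4×L_0(5.6) + (-3)×L_1(5.6)
P(5.6) = -0.200000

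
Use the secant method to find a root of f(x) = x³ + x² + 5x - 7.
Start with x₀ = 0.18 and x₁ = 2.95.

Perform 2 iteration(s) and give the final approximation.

f(x) = x³ + x² + 5x - 7
x₀ = 0.18, x₁ = 2.95

Secant formula: x_{n+1} = x_n - f(x_n)(x_n - x_{n-1})/(f(x_n) - f(x_{n-1}))

Iteration 1:
  f(0.180000) = -6.061768
  f(2.950000) = 42.124875
  x_2 = 2.950000 - 42.124875×(2.950000 - 0.180000)/(42.124875 - (-6.061768))
       = 0.528460
Iteration 2:
  f(2.950000) = 42.124875
  f(0.528460) = -3.930850
  x_3 = 0.528460 - (-3.930850)×(0.528460 - 2.950000)/(-3.930850 - 42.124875)
       = 0.735138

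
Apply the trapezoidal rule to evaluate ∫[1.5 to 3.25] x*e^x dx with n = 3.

f(x) = x*e^x
a = 1.5, b = 3.25, n = 3
h = (b - a)/n = 0.583333

Trapezoidal rule: (h/2)[f(x₀) + 2f(x₁) + 2f(x₂) + ... + f(xₙ)]

x_0 = 1.5000, f(x_0) = 6.722534, coefficient = 1
x_1 = 2.0833, f(x_1) = 16.731656, coefficient = 2
x_2 = 2.6667, f(x_2) = 38.378443, coefficient = 2
x_3 = 3.2500, f(x_3) = 83.818605, coefficient = 1

I ≈ (0.583333/2) × 200.761337 = 58.555390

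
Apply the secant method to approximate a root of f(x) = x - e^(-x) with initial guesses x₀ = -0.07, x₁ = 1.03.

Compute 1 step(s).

f(x) = x - e^(-x)
x₀ = -0.07, x₁ = 1.03

Secant formula: x_{n+1} = x_n - f(x_n)(x_n - x_{n-1})/(f(x_n) - f(x_{n-1}))

Iteration 1:
  f(-0.070000) = -1.142508
  f(1.030000) = 0.672993
  x_2 = 1.030000 - 0.672993×(1.030000 - (-0.070000))/(0.672993 - (-1.142508))
       = 0.622238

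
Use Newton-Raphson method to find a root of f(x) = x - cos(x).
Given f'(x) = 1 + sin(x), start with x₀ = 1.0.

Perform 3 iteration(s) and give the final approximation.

f(x) = x - cos(x)
f'(x) = 1 + sin(x)
x₀ = 1.0

Newton-Raphson formula: x_{n+1} = x_n - f(x_n)/f'(x_n)

Iteration 1:
  f(1.000000) = 0.459698
  f'(1.000000) = 1.841471
  x_1 = 1.000000 - 0.459698/1.841471 = 0.750364
Iteration 2:
  f(0.750364) = 0.018923
  f'(0.750364) = 1.681905
  x_2 = 0.750364 - 0.018923/1.681905 = 0.739113
Iteration 3:
  f(0.739113) = 0.000046
  f'(0.739113) = 1.673633
  x_3 = 0.739113 - 0.000046/1.673633 = 0.739085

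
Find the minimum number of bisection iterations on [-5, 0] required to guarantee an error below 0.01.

We need (b-a)/2^n ≤ 0.01
(0 - (-5))/2^n ≤ 0.01
5/2^n ≤ 0.01
2^n ≥ 500
n ≥ log₂(500) = 8.97
n ≥ 9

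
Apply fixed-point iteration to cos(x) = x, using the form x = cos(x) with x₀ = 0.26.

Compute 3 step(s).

Equation: cos(x) = x
Fixed-point form: x = cos(x)
x₀ = 0.26

x_1 = g(0.260000) = 0.966390
x_2 = g(0.966390) = 0.568274
x_3 = g(0.568274) = 0.842831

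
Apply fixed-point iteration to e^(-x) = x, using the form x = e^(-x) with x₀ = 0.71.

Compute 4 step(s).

Equation: e^(-x) = x
Fixed-point form: x = e^(-x)
x₀ = 0.71

x_1 = g(0.710000) = 0.491644
x_2 = g(0.491644) = 0.611620
x_3 = g(0.611620) = 0.542471
x_4 = g(0.542471) = 0.581310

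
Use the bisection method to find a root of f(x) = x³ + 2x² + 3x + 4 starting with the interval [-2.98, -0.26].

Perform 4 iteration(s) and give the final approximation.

f(x) = x³ + 2x² + 3x + 4
Initial interval: [-2.98, -0.26]

Iteration 1:
  c_1 = (-2.980000 + (-0.260000))/2 = -1.620000
  f(c_1) = f(-1.620000) = 0.137272
  f(a) × f(c) < 0, new interval: [-2.980000, -1.620000]
Iteration 2:
  c_2 = (-2.980000 + (-1.620000))/2 = -2.300000
  f(c_2) = f(-2.300000) = -4.487000
  f(a) × f(c) ≥ 0, new interval: [-2.300000, -1.620000]
Iteration 3:
  c_3 = (-2.300000 + (-1.620000))/2 = -1.960000
  f(c_3) = f(-1.960000) = -1.726336
  f(a) × f(c) ≥ 0, new interval: [-1.960000, -1.620000]
Iteration 4:
  c_4 = (-1.960000 + (-1.620000))/2 = -1.790000
  f(c_4) = f(-1.790000) = -0.697139
  f(a) × f(c) ≥ 0, new interval: [-1.790000, -1.620000]

After 4 iteration(s), the approximation is c_4 = -1.790000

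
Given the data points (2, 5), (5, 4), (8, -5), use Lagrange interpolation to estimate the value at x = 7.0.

Lagrange interpolation formula:
P(x) = Σ yᵢ × Lᵢ(x)
where Lᵢ(x) = Π_{j≠i} (x - xⱼ)/(xᵢ - xⱼ)

L_0(7.0) = (7.0 - 5)/(2 - 5) × (7.0 - 8)/(2 - 8) = -0.111111
L_1(7.0) = (7.0 - 2)/(5 - 2) × (7.0 - 8)/(5 - 8) = 0.555556
L_2(7.0) = (7.0 - 2)/(8 - 2) × (7.0 - 5)/(8 - 5) = 0.555556

P(7.0) = 5×L_0(7.0) + 4×L_1(7.0) + (-5)×L_2(7.0)
P(7.0) = -1.111111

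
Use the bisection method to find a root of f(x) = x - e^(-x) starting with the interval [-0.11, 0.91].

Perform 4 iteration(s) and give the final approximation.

f(x) = x - e^(-x)
Initial interval: [-0.11, 0.91]

Iteration 1:
  c_1 = (-0.110000 + 0.910000)/2 = 0.400000
  f(c_1) = f(0.400000) = -0.270320
  f(a) × f(c) ≥ 0, new interval: [0.400000, 0.910000]
Iteration 2:
  c_2 = (0.400000 + 0.910000)/2 = 0.655000
  f(c_2) = f(0.655000) = 0.135558
  f(a) × f(c) < 0, new interval: [0.400000, 0.655000]
Iteration 3:
  c_3 = (0.400000 + 0.655000)/2 = 0.527500
  f(c_3) = f(0.527500) = -0.062578
  f(a) × f(c) ≥ 0, new interval: [0.527500, 0.655000]
Iteration 4:
  c_4 = (0.527500 + 0.655000)/2 = 0.591250
  f(c_4) = f(0.591250) = 0.037615
  f(a) × f(c) < 0, new interval: [0.527500, 0.591250]

After 4 iteration(s), the approximation is c_4 = 0.591250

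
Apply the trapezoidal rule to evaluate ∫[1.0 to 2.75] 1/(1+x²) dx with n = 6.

f(x) = 1/(1+x²)
a = 1.0, b = 2.75, n = 6
h = (b - a)/n = 0.291667

Trapezoidal rule: (h/2)[f(x₀) + 2f(x₁) + 2f(x₂) + ... + f(xₙ)]

x_0 = 1.0000, f(x_0) = 0.500000, coefficient = 1
x_1 = 1.2917, f(x_1) = 0.374756, coefficient = 2
x_2 = 1.5833, f(x_2) = 0.285149, coefficient = 2
x_3 = 1.8750, f(x_3) = 0.221453, coefficient = 2
x_4 = 2.1667, f(x_4) = 0.175610, coefficient = 2
x_5 = 2.4583, f(x_5) = 0.141977, coefficient = 2
x_6 = 2.7500, f(x_6) = 0.116788, coefficient = 1

I ≈ (0.291667/2) × 3.014677 = 0.439640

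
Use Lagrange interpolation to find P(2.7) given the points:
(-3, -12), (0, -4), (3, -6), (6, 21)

Lagrange interpolation formula:
P(x) = Σ yᵢ × Lᵢ(x)
where Lᵢ(x) = Π_{j≠i} (x - xⱼ)/(xᵢ - xⱼ)

L_0(2.7) = (2.7 - 0)/(-3 - 0) × (2.7 - 3)/(-3 - 3) × (2.7 - 6)/(-3 - 6) = -0.016500
L_1(2.7) = (2.7 - (-3))/(0 - (-3)) × (2.7 - 3)/(0 - 3) × (2.7 - 6)/(0 - 6) = 0.104500
L_2(2.7) = (2.7 - (-3))/(3 - (-3)) × (2.7 - 0)/(3 - 0) × (2.7 - 6)/(3 - 6) = 0.940500
L_3(2.7) = (2.7 - (-3))/(6 - (-3)) × (2.7 - 0)/(6 - 0) × (2.7 - 3)/(6 - 3) = -0.028500

P(2.7) = (-12)×L_0(2.7) + (-4)×L_1(2.7) + (-6)×L_2(2.7) + 21×L_3(2.7)
P(2.7) = -6.461500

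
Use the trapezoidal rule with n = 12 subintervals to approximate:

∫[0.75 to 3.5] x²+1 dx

f(x) = x²+1
a = 0.75, b = 3.5, n = 12
h = (b - a)/n = 0.229167

Trapezoidal rule: (h/2)[f(x₀) + 2f(x₁) + 2f(x₂) + ... + f(xₙ)]

x_0 = 0.7500, f(x_0) = 1.562500, coefficient = 1
x_1 = 0.9792, f(x_1) = 1.958767, coefficient = 2
x_2 = 1.2083, f(x_2) = 2.460069, coefficient = 2
x_3 = 1.4375, f(x_3) = 3.066406, coefficient = 2
x_4 = 1.6667, f(x_4) = 3.777778, coefficient = 2
x_5 = 1.8958, f(x_5) = 4.594184, coefficient = 2
x_6 = 2.1250, f(x_6) = 5.515625, coefficient = 2
x_7 = 2.3542, f(x_7) = 6.542101, coefficient = 2
x_8 = 2.5833, f(x_8) = 7.673611, coefficient = 2
x_9 = 2.8125, f(x_9) = 8.910156, coefficient = 2
x_10 = 3.0417, f(x_10) = 10.251736, coefficient = 2
x_11 = 3.2708, f(x_11) = 11.698351, coefficient = 2
x_12 = 3.5000, f(x_12) = 13.250000, coefficient = 1

I ≈ (0.229167/2) × 147.710069 = 16.925112
Exact value: 16.901042
Error: 0.024070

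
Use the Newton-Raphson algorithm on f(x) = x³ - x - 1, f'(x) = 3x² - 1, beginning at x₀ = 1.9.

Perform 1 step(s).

f(x) = x³ - x - 1
f'(x) = 3x² - 1
x₀ = 1.9

Newton-Raphson formula: x_{n+1} = x_n - f(x_n)/f'(x_n)

Iteration 1:
  f(1.900000) = 3.959000
  f'(1.900000) = 9.830000
  x_1 = 1.900000 - 3.959000/9.830000 = 1.497253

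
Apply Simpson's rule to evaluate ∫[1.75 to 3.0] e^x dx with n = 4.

f(x) = e^x
a = 1.75, b = 3.0, n = 4
h = (b - a)/n = 0.312500

Simpson's rule: (h/3)[f(x₀) + 4f(x₁) + 2f(x₂) + ... + f(xₙ)]

x_0 = 1.7500, f(x_0) = 5.754603, coefficient = 1
x_1 = 2.0625, f(x_1) = 7.865609, coefficient = 4
x_2 = 2.3750, f(x_2) = 10.751013, coefficient = 2
x_3 = 2.6875, f(x_3) = 14.694893, coefficient = 4
x_4 = 3.0000, f(x_4) = 20.085537, coefficient = 1

I ≈ (0.312500/3) × 137.584174 = 14.331685
Exact value: 14.330934
Error: 0.000751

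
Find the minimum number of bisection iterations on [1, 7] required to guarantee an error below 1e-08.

We need (b-a)/2^n ≤ 1e-08
(7 - 1)/2^n ≤ 1e-08
6/2^n ≤ 1e-08
2^n ≥ 600000000
n ≥ log₂(600000000) = 29.16
n ≥ 30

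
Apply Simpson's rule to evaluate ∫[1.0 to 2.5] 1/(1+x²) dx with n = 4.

f(x) = 1/(1+x²)
a = 1.0, b = 2.5, n = 4
h = (b - a)/n = 0.375000

Simpson's rule: (h/3)[f(x₀) + 4f(x₁) + 2f(x₂) + ... + f(xₙ)]

x_0 = 1.0000, f(x_0) = 0.500000, coefficient = 1
x_1 = 1.3750, f(x_1) = 0.345946, coefficient = 4
x_2 = 1.7500, f(x_2) = 0.246154, coefficient = 2
x_3 = 2.1250, f(x_3) = 0.181303, coefficient = 4
x_4 = 2.5000, f(x_4) = 0.137931, coefficient = 1

I ≈ (0.375000/3) × 3.239235 = 0.404904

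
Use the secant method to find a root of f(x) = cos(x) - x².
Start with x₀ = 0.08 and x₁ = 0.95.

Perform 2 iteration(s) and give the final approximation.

f(x) = cos(x) - x²
x₀ = 0.08, x₁ = 0.95

Secant formula: x_{n+1} = x_n - f(x_n)(x_n - x_{n-1})/(f(x_n) - f(x_{n-1}))

Iteration 1:
  f(0.080000) = 0.990402
  f(0.950000) = -0.320817
  x_2 = 0.950000 - (-0.320817)×(0.950000 - 0.080000)/(-0.320817 - 0.990402)
       = 0.737136
Iteration 2:
  f(0.950000) = -0.320817
  f(0.737136) = 0.197026
  x_3 = 0.737136 - 0.197026×(0.737136 - 0.950000)/(0.197026 - (-0.320817))
       = 0.818126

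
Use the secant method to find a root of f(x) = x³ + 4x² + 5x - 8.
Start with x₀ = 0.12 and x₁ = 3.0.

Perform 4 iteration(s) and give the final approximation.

f(x) = x³ + 4x² + 5x - 8
x₀ = 0.12, x₁ = 3.0

Secant formula: x_{n+1} = x_n - f(x_n)(x_n - x_{n-1})/(f(x_n) - f(x_{n-1}))

Iteration 1:
  f(0.120000) = -7.340672
  f(3.000000) = 70.000000
  x_2 = 3.000000 - 70.000000×(3.000000 - 0.120000)/(70.000000 - (-7.340672))
       = 0.393351
Iteration 2:
  f(3.000000) = 70.000000
  f(0.393351) = -5.353485
  x_3 = 0.393351 - (-5.353485)×(0.393351 - 3.000000)/(-5.353485 - 70.000000)
       = 0.578540
Iteration 3:
  f(0.393351) = -5.353485
  f(0.578540) = -3.574823
  x_4 = 0.578540 - (-3.574823)×(0.578540 - 0.393351)/(-3.574823 - (-5.353485))
       = 0.950740
Iteration 4:
  f(0.578540) = -3.574823
  f(0.950740) = 1.228713
  x_5 = 0.950740 - 1.228713×(0.950740 - 0.578540)/(1.228713 - (-3.574823))
       = 0.855534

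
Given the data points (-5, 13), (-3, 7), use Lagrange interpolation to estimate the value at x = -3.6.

Lagrange interpolation formula:
P(x) = Σ yᵢ × Lᵢ(x)
where Lᵢ(x) = Π_{j≠i} (x - xⱼ)/(xᵢ - xⱼ)

L_0(-3.6) = (-3.6 - (-3))/(-5 - (-3)) = 0.300000
L_1(-3.6) = (-3.6 - (-5))/(-3 - (-5)) = 0.700000

P(-3.6) = 13×L_0(-3.6) + 7×L_1(-3.6)
P(-3.6) = 8.800000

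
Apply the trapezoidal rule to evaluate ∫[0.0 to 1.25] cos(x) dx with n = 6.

f(x) = cos(x)
a = 0.0, b = 1.25, n = 6
h = (b - a)/n = 0.208333

Trapezoidal rule: (h/2)[f(x₀) + 2f(x₁) + 2f(x₂) + ... + f(xₙ)]

x_0 = 0.0000, f(x_0) = 1.000000, coefficient = 1
x_1 = 0.2083, f(x_1) = 0.978377, coefficient = 2
x_2 = 0.4167, f(x_2) = 0.914443, coefficient = 2
x_3 = 0.6250, f(x_3) = 0.810963, coefficient = 2
x_4 = 0.8333, f(x_4) = 0.672412, coefficient = 2
x_5 = 1.0417, f(x_5) = 0.504782, coefficient = 2
x_6 = 1.2500, f(x_6) = 0.315322, coefficient = 1

I ≈ (0.208333/2) × 9.077278 = 0.945550
Exact value: 0.948985
Error: 0.003435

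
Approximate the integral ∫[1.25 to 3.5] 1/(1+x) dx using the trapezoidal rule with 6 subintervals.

f(x) = 1/(1+x)
a = 1.25, b = 3.5, n = 6
h = (b - a)/n = 0.375000

Trapezoidal rule: (h/2)[f(x₀) + 2f(x₁) + 2f(x₂) + ... + f(xₙ)]

x_0 = 1.2500, f(x_0) = 0.444444, coefficient = 1
x_1 = 1.6250, f(x_1) = 0.380952, coefficient = 2
x_2 = 2.0000, f(x_2) = 0.333333, coefficient = 2
x_3 = 2.3750, f(x_3) = 0.296296, coefficient = 2
x_4 = 2.7500, f(x_4) = 0.266667, coefficient = 2
x_5 = 3.1250, f(x_5) = 0.242424, coefficient = 2
x_6 = 3.5000, f(x_6) = 0.222222, coefficient = 1

I ≈ (0.375000/2) × 3.706013 = 0.694877
Exact value: 0.693147
Error: 0.001730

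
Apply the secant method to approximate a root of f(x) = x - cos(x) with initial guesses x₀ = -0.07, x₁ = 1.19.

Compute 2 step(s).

f(x) = x - cos(x)
x₀ = -0.07, x₁ = 1.19

Secant formula: x_{n+1} = x_n - f(x_n)(x_n - x_{n-1})/(f(x_n) - f(x_{n-1}))

Iteration 1:
  f(-0.070000) = -1.067551
  f(1.190000) = 0.818340
  x_2 = 1.190000 - 0.818340×(1.190000 - (-0.070000))/(0.818340 - (-1.067551))
       = 0.643251
Iteration 2:
  f(1.190000) = 0.818340
  f(0.643251) = -0.156899
  x_3 = 0.643251 - (-0.156899)×(0.643251 - 1.190000)/(-0.156899 - 0.818340)
       = 0.731213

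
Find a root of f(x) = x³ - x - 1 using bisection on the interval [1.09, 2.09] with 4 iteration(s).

f(x) = x³ - x - 1
Initial interval: [1.09, 2.09]

Iteration 1:
  c_1 = (1.090000 + 2.090000)/2 = 1.590000
  f(c_1) = f(1.590000) = 1.429679
  f(a) × f(c) < 0, new interval: [1.090000, 1.590000]
Iteration 2:
  c_2 = (1.090000 + 1.590000)/2 = 1.340000
  f(c_2) = f(1.340000) = 0.066104
  f(a) × f(c) < 0, new interval: [1.090000, 1.340000]
Iteration 3:
  c_3 = (1.090000 + 1.340000)/2 = 1.215000
  f(c_3) = f(1.215000) = -0.421387
  f(a) × f(c) ≥ 0, new interval: [1.215000, 1.340000]
Iteration 4:
  c_4 = (1.215000 + 1.340000)/2 = 1.277500
  f(c_4) = f(1.277500) = -0.192612
  f(a) × f(c) ≥ 0, new interval: [1.277500, 1.340000]

After 4 iteration(s), the approximation is c_4 = 1.277500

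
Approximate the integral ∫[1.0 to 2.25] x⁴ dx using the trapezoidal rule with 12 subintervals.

f(x) = x⁴
a = 1.0, b = 2.25, n = 12
h = (b - a)/n = 0.104167

Trapezoidal rule: (h/2)[f(x₀) + 2f(x₁) + 2f(x₂) + ... + f(xₙ)]

x_0 = 1.0000, f(x_0) = 1.000000, coefficient = 1
x_1 = 1.1042, f(x_1) = 1.486410, coefficient = 2
x_2 = 1.2083, f(x_2) = 2.131803, coefficient = 2
x_3 = 1.3125, f(x_3) = 2.967545, coefficient = 2
x_4 = 1.4167, f(x_4) = 4.027826, coefficient = 2
x_5 = 1.5208, f(x_5) = 5.349664, coefficient = 2
x_6 = 1.6250, f(x_6) = 6.972900, coefficient = 2
x_7 = 1.7292, f(x_7) = 8.940204, coefficient = 2
x_8 = 1.8333, f(x_8) = 11.297068, coefficient = 2
x_9 = 1.9375, f(x_9) = 14.091812, coefficient = 2
x_10 = 2.0417, f(x_10) = 17.375582, coefficient = 2
x_11 = 2.1458, f(x_11) = 21.202348, coefficient = 2
x_12 = 2.2500, f(x_12) = 25.628906, coefficient = 1

I ≈ (0.104167/2) × 218.315227 = 11.370585
Exact value: 11.333008
Error: 0.037577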